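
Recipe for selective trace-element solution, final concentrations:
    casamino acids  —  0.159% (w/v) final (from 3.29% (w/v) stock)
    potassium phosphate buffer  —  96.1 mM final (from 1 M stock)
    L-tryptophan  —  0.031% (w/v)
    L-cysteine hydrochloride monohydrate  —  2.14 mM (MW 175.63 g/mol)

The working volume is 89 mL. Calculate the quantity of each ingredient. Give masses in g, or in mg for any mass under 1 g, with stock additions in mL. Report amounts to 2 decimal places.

Scale factor relative to 1 L: 0.089.
casamino acids: C1V1 = C2V2 → 0.159% ÷ 3.29% × 89 mL = 4.30 mL
potassium phosphate buffer: C1V1 = C2V2 → 96.1 mM × 89 mL ÷ 1000 mM = 8.55 mL
L-tryptophan: 0.031% w/v = 0.31 g/L → 0.31 × 0.089 L = 0.02759 g = 27.59 mg
L-cysteine hydrochloride monohydrate: 2.14 mmol/L × 175.63 mg/mmol × 0.089 L = 33.45 mg

casamino acids 4.30 mL; potassium phosphate buffer 8.55 mL; L-tryptophan 27.59 mg; L-cysteine hydrochloride monohydrate 33.45 mg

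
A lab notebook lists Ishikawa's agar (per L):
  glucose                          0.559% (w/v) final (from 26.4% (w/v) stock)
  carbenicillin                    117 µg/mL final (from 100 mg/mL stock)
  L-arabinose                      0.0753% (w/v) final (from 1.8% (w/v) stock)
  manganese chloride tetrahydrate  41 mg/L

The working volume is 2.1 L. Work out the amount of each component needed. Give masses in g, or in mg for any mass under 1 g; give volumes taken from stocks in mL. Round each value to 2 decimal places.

Scale factor relative to 1 L: 2.1.
glucose: C1V1 = C2V2 → 0.559% ÷ 26.4% × 2100 mL = 44.47 mL
carbenicillin: V = C2·V2/C1 = 117 µg/mL × 2100 mL ÷ 100000 µg/mL = 2.46 mL
L-arabinose: V = C2·V2/C1 = 0.0753% ÷ 1.8% × 2100 mL = 87.85 mL
manganese chloride tetrahydrate: 41 mg/L × 2.1 L = 86.10 mg

glucose 44.47 mL; carbenicillin 2.46 mL; L-arabinose 87.85 mL; manganese chloride tetrahydrate 86.10 mg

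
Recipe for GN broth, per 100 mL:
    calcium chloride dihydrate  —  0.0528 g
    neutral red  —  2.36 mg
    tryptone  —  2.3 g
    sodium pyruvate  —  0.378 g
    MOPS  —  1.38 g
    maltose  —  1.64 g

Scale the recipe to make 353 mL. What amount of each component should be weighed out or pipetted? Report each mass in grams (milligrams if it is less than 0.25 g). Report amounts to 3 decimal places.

Scale factor = 353 mL / 100 mL = 3.53.
calcium chloride dihydrate: 0.0528 g × (353 mL / 100 mL) = 0.186384 g = 186.384 mg
neutral red: 2.36 mg × (353 mL / 100 mL) = 8.331 mg
tryptone: 2.3 g × (353 mL / 100 mL) = 8.119 g
sodium pyruvate: 0.378 g × (353 mL / 100 mL) = 1.334 g
MOPS: 1.38 g × (353 mL / 100 mL) = 4.871 g
maltose: 1.64 g × (353 mL / 100 mL) = 5.789 g

calcium chloride dihydrate 186.384 mg; neutral red 8.331 mg; tryptone 8.119 g; sodium pyruvate 1.334 g; MOPS 4.871 g; maltose 5.789 g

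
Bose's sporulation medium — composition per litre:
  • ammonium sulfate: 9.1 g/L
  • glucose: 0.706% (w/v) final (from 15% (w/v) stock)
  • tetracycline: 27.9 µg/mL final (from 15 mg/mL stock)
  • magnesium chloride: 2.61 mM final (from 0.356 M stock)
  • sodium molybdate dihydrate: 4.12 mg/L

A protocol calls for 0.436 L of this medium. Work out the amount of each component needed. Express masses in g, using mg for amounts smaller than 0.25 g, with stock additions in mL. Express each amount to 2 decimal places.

Scale factor relative to 1 L: 0.436.
ammonium sulfate: 9.1 g/L × 0.436 L = 3.97 g
glucose: dilute stock: 0.706% ÷ 15% × 436 mL = 20.52 mL
tetracycline: C1V1 = C2V2 → 27.9 µg/mL × 436 mL ÷ 15000 µg/mL = 0.81 mL
magnesium chloride: V = C2·V2/C1 = 2.61 mM × 436 mL ÷ 356 mM = 3.20 mL
sodium molybdate dihydrate: 4.12 mg/L × 0.436 L = 1.80 mg

ammonium sulfate 3.97 g; glucose 20.52 mL; tetracycline 0.81 mL; magnesium chloride 3.20 mL; sodium molybdate dihydrate 1.80 mg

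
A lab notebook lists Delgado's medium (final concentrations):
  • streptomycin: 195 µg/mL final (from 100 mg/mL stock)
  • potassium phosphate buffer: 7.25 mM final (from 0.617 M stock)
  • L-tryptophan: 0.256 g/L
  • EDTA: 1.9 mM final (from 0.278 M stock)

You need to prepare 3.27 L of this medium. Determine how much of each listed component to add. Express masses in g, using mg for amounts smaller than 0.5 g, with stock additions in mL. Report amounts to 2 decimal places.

Scale factor relative to 1 L: 3.27.
streptomycin: dilute stock: 195 µg/mL × 3270 mL ÷ 100000 µg/mL = 6.38 mL
potassium phosphate buffer: dilute stock: 7.25 mM × 3270 mL ÷ 617 mM = 38.42 mL
L-tryptophan: 0.256 g/L × 3.27 L = 0.84 g
EDTA: V = C2·V2/C1 = 1.9 mM × 3270 mL ÷ 278 mM = 22.35 mL

streptomycin 6.38 mL; potassium phosphate buffer 38.42 mL; L-tryptophan 0.84 g; EDTA 22.35 mL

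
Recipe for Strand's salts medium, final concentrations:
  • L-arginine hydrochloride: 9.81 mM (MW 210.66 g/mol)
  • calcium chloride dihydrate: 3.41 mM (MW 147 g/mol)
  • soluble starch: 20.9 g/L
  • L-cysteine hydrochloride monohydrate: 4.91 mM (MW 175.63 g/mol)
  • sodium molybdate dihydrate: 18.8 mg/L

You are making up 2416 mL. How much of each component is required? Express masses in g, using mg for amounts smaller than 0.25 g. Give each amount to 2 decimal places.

Working volume: 2416 mL = 2.416 L.
L-arginine hydrochloride: 9.81 mmol/L × 210.66 g/mol × 2.416 L ÷ 1000 = 4.99 g
calcium chloride dihydrate: 3.41 mmol/L × 147 g/mol × 2.416 L ÷ 1000 = 1.21 g
soluble starch: 20.9 g/L × 2.416 L = 50.49 g
L-cysteine hydrochloride monohydrate: 4.91 mmol/L × 175.63 g/mol × 2.416 L ÷ 1000 = 2.08 g
sodium molybdate dihydrate: 18.8 mg/L × 2.416 L = 45.42 mg

L-arginine hydrochloride 4.99 g; calcium chloride dihydrate 1.21 g; soluble starch 50.49 g; L-cysteine hydrochloride monohydrate 2.08 g; sodium molybdate dihydrate 45.42 mg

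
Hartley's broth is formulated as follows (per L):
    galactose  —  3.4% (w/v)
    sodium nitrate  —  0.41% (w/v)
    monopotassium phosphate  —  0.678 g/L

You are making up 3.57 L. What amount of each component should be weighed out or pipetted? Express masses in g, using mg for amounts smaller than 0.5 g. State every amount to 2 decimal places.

galactose 121.38 g; sodium nitrate 14.64 g; monopotassium phosphate 2.42 g

Working volume: 3.57 L.
galactose: 3.4% w/v = 34 g/L → 34 × 3.57 L = 121.38 g
sodium nitrate: 0.41% w/v = 4.1 g/L → 4.1 × 3.57 L = 14.64 g
monopotassium phosphate: 0.678 g/L × 3.57 L = 2.42 g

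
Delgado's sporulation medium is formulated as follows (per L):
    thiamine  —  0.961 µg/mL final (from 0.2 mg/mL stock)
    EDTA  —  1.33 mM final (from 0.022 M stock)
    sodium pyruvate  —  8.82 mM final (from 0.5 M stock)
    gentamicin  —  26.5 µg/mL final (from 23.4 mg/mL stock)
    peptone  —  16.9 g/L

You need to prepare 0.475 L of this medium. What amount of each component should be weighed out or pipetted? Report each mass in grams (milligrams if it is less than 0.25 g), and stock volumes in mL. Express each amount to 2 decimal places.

thiamine 2.28 mL; EDTA 28.72 mL; sodium pyruvate 8.38 mL; gentamicin 0.54 mL; peptone 8.03 g

Working volume: 0.475 L.
thiamine: dilute stock: 0.961 µg/mL × 475 mL ÷ 200 µg/mL = 2.28 mL
EDTA: V = C2·V2/C1 = 1.33 mM × 475 mL ÷ 22 mM = 28.72 mL
sodium pyruvate: V = C2·V2/C1 = 8.82 mM × 475 mL ÷ 500 mM = 8.38 mL
gentamicin: C1V1 = C2V2 → 26.5 µg/mL × 475 mL ÷ 23400 µg/mL = 0.54 mL
peptone: 16.9 g/L × 0.475 L = 8.03 g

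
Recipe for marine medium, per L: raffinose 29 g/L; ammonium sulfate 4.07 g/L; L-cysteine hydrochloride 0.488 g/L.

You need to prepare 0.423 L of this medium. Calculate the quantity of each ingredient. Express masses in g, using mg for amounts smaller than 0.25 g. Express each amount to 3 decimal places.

Scale factor relative to 1 L: 0.423.
raffinose: 29 g/L × 0.423 L = 12.267 g
ammonium sulfate: 4.07 g/L × 0.423 L = 1.722 g
L-cysteine hydrochloride: 0.488 g/L × 0.423 L = 0.206424 g = 206.424 mg

raffinose 12.267 g; ammonium sulfate 1.722 g; L-cysteine hydrochloride 206.424 mg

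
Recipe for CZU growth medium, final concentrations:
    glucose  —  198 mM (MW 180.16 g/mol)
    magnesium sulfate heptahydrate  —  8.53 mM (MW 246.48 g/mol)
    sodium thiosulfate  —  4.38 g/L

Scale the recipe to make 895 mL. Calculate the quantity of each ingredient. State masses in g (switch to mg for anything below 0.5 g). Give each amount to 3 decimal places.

Scale factor relative to 1 L: 0.895.
glucose: 198 mmol/L × 180.16 g/mol × 0.895 L ÷ 1000 = 31.926 g
magnesium sulfate heptahydrate: 8.53 mmol/L × 246.48 g/mol × 0.895 L ÷ 1000 = 1.882 g
sodium thiosulfate: 4.38 g/L × 0.895 L = 3.920 g

glucose 31.926 g; magnesium sulfate heptahydrate 1.882 g; sodium thiosulfate 3.920 g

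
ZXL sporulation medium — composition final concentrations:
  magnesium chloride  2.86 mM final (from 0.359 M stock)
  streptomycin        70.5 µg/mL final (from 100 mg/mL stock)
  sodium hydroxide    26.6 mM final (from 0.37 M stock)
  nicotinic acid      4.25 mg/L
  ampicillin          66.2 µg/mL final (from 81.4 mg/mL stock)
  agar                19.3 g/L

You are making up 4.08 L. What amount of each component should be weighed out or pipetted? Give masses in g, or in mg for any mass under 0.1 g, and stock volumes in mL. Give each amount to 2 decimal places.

magnesium chloride 32.50 mL; streptomycin 2.88 mL; sodium hydroxide 293.32 mL; nicotinic acid 17.34 mg; ampicillin 3.32 mL; agar 78.74 g

Working volume: 4.08 L.
magnesium chloride: C1V1 = C2V2 → 2.86 mM × 4080 mL ÷ 359 mM = 32.50 mL
streptomycin: V = C2·V2/C1 = 70.5 µg/mL × 4080 mL ÷ 100000 µg/mL = 2.88 mL
sodium hydroxide: C1V1 = C2V2 → 26.6 mM × 4080 mL ÷ 370 mM = 293.32 mL
nicotinic acid: 4.25 mg/L × 4.08 L = 17.34 mg
ampicillin: C1V1 = C2V2 → 66.2 µg/mL × 4080 mL ÷ 81400 µg/mL = 3.32 mL
agar: 19.3 g/L × 4.08 L = 78.74 g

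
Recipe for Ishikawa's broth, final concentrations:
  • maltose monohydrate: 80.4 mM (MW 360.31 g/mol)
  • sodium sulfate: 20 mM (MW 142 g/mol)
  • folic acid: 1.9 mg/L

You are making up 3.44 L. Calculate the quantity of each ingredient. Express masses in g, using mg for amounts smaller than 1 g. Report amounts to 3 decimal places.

Working volume: 3.44 L.
maltose monohydrate: 80.4 mmol/L × 360.31 g/mol × 3.44 L ÷ 1000 = 99.653 g
sodium sulfate: 20 mmol/L × 142 g/mol × 3.44 L ÷ 1000 = 9.770 g
folic acid: 1.9 mg/L × 3.44 L = 6.536 mg

maltose monohydrate 99.653 g; sodium sulfate 9.770 g; folic acid 6.536 mg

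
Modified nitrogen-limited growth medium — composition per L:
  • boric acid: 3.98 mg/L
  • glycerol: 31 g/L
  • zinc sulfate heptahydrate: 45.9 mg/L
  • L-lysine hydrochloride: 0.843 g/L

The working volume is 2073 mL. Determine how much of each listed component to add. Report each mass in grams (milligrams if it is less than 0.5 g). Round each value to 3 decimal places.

boric acid 8.251 mg; glycerol 64.263 g; zinc sulfate heptahydrate 95.151 mg; L-lysine hydrochloride 1.748 g

Working volume: 2073 mL = 2.073 L.
boric acid: 3.98 mg/L × 2.073 L = 8.251 mg
glycerol: 31 g/L × 2.073 L = 64.263 g
zinc sulfate heptahydrate: 45.9 mg/L × 2.073 L = 95.151 mg
L-lysine hydrochloride: 0.843 g/L × 2.073 L = 1.748 g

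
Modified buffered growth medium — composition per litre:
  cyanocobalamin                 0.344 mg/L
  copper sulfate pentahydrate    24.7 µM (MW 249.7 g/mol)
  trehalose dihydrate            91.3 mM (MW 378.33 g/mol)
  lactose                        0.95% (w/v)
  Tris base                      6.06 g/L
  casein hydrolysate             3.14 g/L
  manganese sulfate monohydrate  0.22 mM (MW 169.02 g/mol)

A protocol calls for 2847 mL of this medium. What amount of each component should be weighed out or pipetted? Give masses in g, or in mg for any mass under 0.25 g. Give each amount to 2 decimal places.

Scale factor relative to 1 L: 2.847.
cyanocobalamin: 0.344 mg/L × 2.847 L = 0.98 mg
copper sulfate pentahydrate: 24.7 µmol/L × 249.7 g/mol × 2.847 L ÷ 1000 = 17.56 mg
trehalose dihydrate: 91.3 mmol/L × 378.33 g/mol × 2.847 L ÷ 1000 = 98.34 g
lactose: 0.95% w/v = 9.5 g/L → 9.5 × 2.847 L = 27.05 g
Tris base: 6.06 g/L × 2.847 L = 17.25 g
casein hydrolysate: 3.14 g/L × 2.847 L = 8.94 g
manganese sulfate monohydrate: 0.22 mmol/L × 169.02 mg/mmol × 2.847 L = 105.86 mg

cyanocobalamin 0.98 mg; copper sulfate pentahydrate 17.56 mg; trehalose dihydrate 98.34 g; lactose 27.05 g; Tris base 17.25 g; casein hydrolysate 8.94 g; manganese sulfate monohydrate 105.86 mg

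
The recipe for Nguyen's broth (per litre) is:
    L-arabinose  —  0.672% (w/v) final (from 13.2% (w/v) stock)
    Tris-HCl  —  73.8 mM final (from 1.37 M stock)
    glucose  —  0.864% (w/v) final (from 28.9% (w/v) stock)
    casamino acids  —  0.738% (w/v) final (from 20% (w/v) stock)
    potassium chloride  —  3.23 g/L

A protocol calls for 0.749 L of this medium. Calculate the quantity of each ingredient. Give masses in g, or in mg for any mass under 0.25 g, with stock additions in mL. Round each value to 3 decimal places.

L-arabinose 38.131 mL; Tris-HCl 40.348 mL; glucose 22.392 mL; casamino acids 27.638 mL; potassium chloride 2.419 g

Working volume: 0.749 L.
L-arabinose: dilute stock: 0.672% ÷ 13.2% × 749 mL = 38.131 mL
Tris-HCl: C1V1 = C2V2 → 73.8 mM × 749 mL ÷ 1370 mM = 40.348 mL
glucose: dilute stock: 0.864% ÷ 28.9% × 749 mL = 22.392 mL
casamino acids: dilute stock: 0.738% ÷ 20% × 749 mL = 27.638 mL
potassium chloride: 3.23 g/L × 0.749 L = 2.419 g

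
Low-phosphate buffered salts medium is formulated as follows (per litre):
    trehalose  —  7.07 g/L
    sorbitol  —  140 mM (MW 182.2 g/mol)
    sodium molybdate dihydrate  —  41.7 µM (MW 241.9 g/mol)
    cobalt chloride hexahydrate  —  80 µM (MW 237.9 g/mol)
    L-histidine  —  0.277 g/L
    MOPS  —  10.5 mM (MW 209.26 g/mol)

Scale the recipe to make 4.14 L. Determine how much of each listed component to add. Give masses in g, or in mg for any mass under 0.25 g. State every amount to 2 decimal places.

trehalose 29.27 g; sorbitol 105.60 g; sodium molybdate dihydrate 41.76 mg; cobalt chloride hexahydrate 78.79 mg; L-histidine 1.15 g; MOPS 9.10 g

Working volume: 4.14 L.
trehalose: 7.07 g/L × 4.14 L = 29.27 g
sorbitol: 140 mmol/L × 182.2 g/mol × 4.14 L ÷ 1000 = 105.60 g
sodium molybdate dihydrate: 41.7 µmol/L × 241.9 g/mol × 4.14 L ÷ 1000 = 41.76 mg
cobalt chloride hexahydrate: 80 µmol/L × 237.9 g/mol × 4.14 L ÷ 1000 = 78.79 mg
L-histidine: 0.277 g/L × 4.14 L = 1.15 g
MOPS: 10.5 mmol/L × 209.26 g/mol × 4.14 L ÷ 1000 = 9.10 g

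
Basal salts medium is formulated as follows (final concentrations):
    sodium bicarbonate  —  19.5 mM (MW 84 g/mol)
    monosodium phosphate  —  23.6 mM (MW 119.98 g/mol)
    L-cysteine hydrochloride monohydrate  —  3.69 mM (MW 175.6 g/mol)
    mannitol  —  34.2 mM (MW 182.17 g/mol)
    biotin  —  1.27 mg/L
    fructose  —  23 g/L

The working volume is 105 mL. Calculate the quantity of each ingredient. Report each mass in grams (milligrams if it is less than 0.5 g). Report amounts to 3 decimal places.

Scale factor relative to 1 L: 0.105.
sodium bicarbonate: 19.5 mmol/L × 84 mg/mmol × 0.105 L = 171.990 mg
monosodium phosphate: 23.6 mmol/L × 119.98 mg/mmol × 0.105 L = 297.310 mg
L-cysteine hydrochloride monohydrate: 3.69 mmol/L × 175.6 mg/mmol × 0.105 L = 68.036 mg
mannitol: 34.2 mmol/L × 182.17 g/mol × 0.105 L ÷ 1000 = 0.654 g
biotin: 1.27 mg/L × 0.105 L = 0.133 mg
fructose: 23 g/L × 0.105 L = 2.415 g

sodium bicarbonate 171.990 mg; monosodium phosphate 297.310 mg; L-cysteine hydrochloride monohydrate 68.036 mg; mannitol 0.654 g; biotin 0.133 mg; fructose 2.415 g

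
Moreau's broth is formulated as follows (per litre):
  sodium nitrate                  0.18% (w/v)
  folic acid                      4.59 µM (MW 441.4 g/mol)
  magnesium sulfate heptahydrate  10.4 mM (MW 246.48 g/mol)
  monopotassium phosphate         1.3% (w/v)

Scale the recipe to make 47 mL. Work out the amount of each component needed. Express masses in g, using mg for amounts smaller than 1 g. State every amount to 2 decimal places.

sodium nitrate 84.60 mg; folic acid 0.10 mg; magnesium sulfate heptahydrate 120.48 mg; monopotassium phosphate 611.00 mg

Target volume = 47 mL = 0.047 L.
sodium nitrate: 0.18% w/v = 1.8 g/L → 1.8 × 0.047 L = 0.0846 g = 84.60 mg
folic acid: 4.59 µmol/L × 441.4 g/mol × 0.047 L ÷ 1000 = 0.10 mg
magnesium sulfate heptahydrate: 10.4 mmol/L × 246.48 mg/mmol × 0.047 L = 120.48 mg
monopotassium phosphate: 1.3 g per 100 mL × 47 mL ÷ 100 = 0.611 g = 611.00 mg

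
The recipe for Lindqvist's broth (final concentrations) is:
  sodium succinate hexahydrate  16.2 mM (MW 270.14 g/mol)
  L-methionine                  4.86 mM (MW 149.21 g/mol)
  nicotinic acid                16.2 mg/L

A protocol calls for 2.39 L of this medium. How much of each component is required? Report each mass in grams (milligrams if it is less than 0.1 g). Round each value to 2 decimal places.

sodium succinate hexahydrate 10.46 g; L-methionine 1.73 g; nicotinic acid 38.72 mg

Working volume: 2.39 L.
sodium succinate hexahydrate: 16.2 mmol/L × 270.14 g/mol × 2.39 L ÷ 1000 = 10.46 g
L-methionine: 4.86 mmol/L × 149.21 g/mol × 2.39 L ÷ 1000 = 1.73 g
nicotinic acid: 16.2 mg/L × 2.39 L = 38.72 mg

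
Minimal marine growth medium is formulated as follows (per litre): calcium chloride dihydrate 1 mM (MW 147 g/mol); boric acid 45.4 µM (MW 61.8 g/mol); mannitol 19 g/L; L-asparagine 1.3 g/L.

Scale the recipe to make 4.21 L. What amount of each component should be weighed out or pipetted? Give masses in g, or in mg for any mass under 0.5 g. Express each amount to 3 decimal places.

calcium chloride dihydrate 0.619 g; boric acid 11.812 mg; mannitol 79.990 g; L-asparagine 5.473 g

Working volume: 4.21 L.
calcium chloride dihydrate: 1 mmol/L × 147 g/mol × 4.21 L ÷ 1000 = 0.619 g
boric acid: 45.4 µmol/L × 61.8 g/mol × 4.21 L ÷ 1000 = 11.812 mg
mannitol: 19 g/L × 4.21 L = 79.990 g
L-asparagine: 1.3 g/L × 4.21 L = 5.473 g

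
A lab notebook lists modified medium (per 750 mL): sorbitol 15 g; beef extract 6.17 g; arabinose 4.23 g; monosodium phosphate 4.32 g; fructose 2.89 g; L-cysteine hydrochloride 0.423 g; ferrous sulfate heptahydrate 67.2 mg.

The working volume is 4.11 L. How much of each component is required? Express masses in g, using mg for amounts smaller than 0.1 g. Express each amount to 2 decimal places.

Scale factor = 4110 mL / 750 mL = 5.48.
sorbitol: 15 g × (4110 mL / 750 mL) = 82.20 g
beef extract: 6.17 g × (4110 mL / 750 mL) = 33.81 g
arabinose: 4.23 g × (4110 mL / 750 mL) = 23.18 g
monosodium phosphate: 4.32 g × (4110 mL / 750 mL) = 23.67 g
fructose: 2.89 g × (4110 mL / 750 mL) = 15.84 g
L-cysteine hydrochloride: 0.423 g × (4110 mL / 750 mL) = 2.32 g
ferrous sulfate heptahydrate: 67.2 mg × (4110 mL / 750 mL) = 368.256 mg = 0.37 g

sorbitol 82.20 g; beef extract 33.81 g; arabinose 23.18 g; monosodium phosphate 23.67 g; fructose 15.84 g; L-cysteine hydrochloride 2.32 g; ferrous sulfate heptahydrate 0.37 g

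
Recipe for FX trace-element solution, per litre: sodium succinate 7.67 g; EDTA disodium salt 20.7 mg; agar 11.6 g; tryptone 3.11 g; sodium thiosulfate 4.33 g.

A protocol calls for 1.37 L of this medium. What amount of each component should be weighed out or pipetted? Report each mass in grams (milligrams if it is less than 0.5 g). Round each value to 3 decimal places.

sodium succinate 10.508 g; EDTA disodium salt 28.359 mg; agar 15.892 g; tryptone 4.261 g; sodium thiosulfate 5.932 g

Ratio of target to recipe volume: 1370 / 1000 = 1.37.
sodium succinate: 7.67 g × (1370 mL / 1000 mL) = 10.508 g
EDTA disodium salt: 20.7 mg × (1370 mL / 1000 mL) = 28.359 mg
agar: 11.6 g × (1370 mL / 1000 mL) = 15.892 g
tryptone: 3.11 g × (1370 mL / 1000 mL) = 4.261 g
sodium thiosulfate: 4.33 g × (1370 mL / 1000 mL) = 5.932 g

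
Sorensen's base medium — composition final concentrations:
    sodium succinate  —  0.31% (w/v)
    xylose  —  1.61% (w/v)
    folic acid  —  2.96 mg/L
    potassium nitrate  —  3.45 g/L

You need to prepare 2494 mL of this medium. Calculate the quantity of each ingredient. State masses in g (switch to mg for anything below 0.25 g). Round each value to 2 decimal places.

sodium succinate 7.73 g; xylose 40.15 g; folic acid 7.38 mg; potassium nitrate 8.60 g

Working volume: 2494 mL = 2.494 L.
sodium succinate: 0.31% w/v = 3.1 g/L → 3.1 × 2.494 L = 7.73 g
xylose: 1.61% w/v = 16.1 g/L → 16.1 × 2.494 L = 40.15 g
folic acid: 2.96 mg/L × 2.494 L = 7.38 mg
potassium nitrate: 3.45 g/L × 2.494 L = 8.60 g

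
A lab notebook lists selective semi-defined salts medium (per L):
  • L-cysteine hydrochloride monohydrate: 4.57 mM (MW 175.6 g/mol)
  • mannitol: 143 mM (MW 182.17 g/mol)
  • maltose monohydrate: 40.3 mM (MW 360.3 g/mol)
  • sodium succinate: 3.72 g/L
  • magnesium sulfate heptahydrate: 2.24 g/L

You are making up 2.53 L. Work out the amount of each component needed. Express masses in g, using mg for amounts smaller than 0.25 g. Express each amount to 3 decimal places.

Working volume: 2.53 L.
L-cysteine hydrochloride monohydrate: 4.57 mmol/L × 175.6 g/mol × 2.53 L ÷ 1000 = 2.030 g
mannitol: 143 mmol/L × 182.17 g/mol × 2.53 L ÷ 1000 = 65.907 g
maltose monohydrate: 40.3 mmol/L × 360.3 g/mol × 2.53 L ÷ 1000 = 36.736 g
sodium succinate: 3.72 g/L × 2.53 L = 9.412 g
magnesium sulfate heptahydrate: 2.24 g/L × 2.53 L = 5.667 g

L-cysteine hydrochloride monohydrate 2.030 g; mannitol 65.907 g; maltose monohydrate 36.736 g; sodium succinate 9.412 g; magnesium sulfate heptahydrate 5.667 g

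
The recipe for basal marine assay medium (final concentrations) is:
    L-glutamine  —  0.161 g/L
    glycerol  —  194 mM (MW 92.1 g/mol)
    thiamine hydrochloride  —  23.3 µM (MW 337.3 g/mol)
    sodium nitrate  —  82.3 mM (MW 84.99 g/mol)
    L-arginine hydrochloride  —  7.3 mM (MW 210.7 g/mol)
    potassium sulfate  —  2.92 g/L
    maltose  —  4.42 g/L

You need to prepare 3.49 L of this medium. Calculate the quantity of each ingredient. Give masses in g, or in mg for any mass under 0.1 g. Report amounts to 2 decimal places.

L-glutamine 0.56 g; glycerol 62.36 g; thiamine hydrochloride 27.43 mg; sodium nitrate 24.41 g; L-arginine hydrochloride 5.37 g; potassium sulfate 10.19 g; maltose 15.43 g

Scale factor relative to 1 L: 3.49.
L-glutamine: 0.161 g/L × 3.49 L = 0.56 g
glycerol: 194 mmol/L × 92.1 g/mol × 3.49 L ÷ 1000 = 62.36 g
thiamine hydrochloride: 23.3 µmol/L × 337.3 g/mol × 3.49 L ÷ 1000 = 27.43 mg
sodium nitrate: 82.3 mmol/L × 84.99 g/mol × 3.49 L ÷ 1000 = 24.41 g
L-arginine hydrochloride: 7.3 mmol/L × 210.7 g/mol × 3.49 L ÷ 1000 = 5.37 g
potassium sulfate: 2.92 g/L × 3.49 L = 10.19 g
maltose: 4.42 g/L × 3.49 L = 15.43 g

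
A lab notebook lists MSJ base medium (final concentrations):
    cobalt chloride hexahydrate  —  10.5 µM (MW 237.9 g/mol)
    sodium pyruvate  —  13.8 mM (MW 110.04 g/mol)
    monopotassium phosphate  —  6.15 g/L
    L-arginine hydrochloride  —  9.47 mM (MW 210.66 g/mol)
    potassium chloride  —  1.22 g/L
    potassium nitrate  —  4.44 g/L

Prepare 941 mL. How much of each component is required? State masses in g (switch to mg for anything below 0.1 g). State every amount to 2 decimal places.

cobalt chloride hexahydrate 2.35 mg; sodium pyruvate 1.43 g; monopotassium phosphate 5.79 g; L-arginine hydrochloride 1.88 g; potassium chloride 1.15 g; potassium nitrate 4.18 g

Scale factor relative to 1 L: 0.941.
cobalt chloride hexahydrate: 10.5 µmol/L × 237.9 g/mol × 0.941 L ÷ 1000 = 2.35 mg
sodium pyruvate: 13.8 mmol/L × 110.04 g/mol × 0.941 L ÷ 1000 = 1.43 g
monopotassium phosphate: 6.15 g/L × 0.941 L = 5.79 g
L-arginine hydrochloride: 9.47 mmol/L × 210.66 g/mol × 0.941 L ÷ 1000 = 1.88 g
potassium chloride: 1.22 g/L × 0.941 L = 1.15 g
potassium nitrate: 4.44 g/L × 0.941 L = 4.18 g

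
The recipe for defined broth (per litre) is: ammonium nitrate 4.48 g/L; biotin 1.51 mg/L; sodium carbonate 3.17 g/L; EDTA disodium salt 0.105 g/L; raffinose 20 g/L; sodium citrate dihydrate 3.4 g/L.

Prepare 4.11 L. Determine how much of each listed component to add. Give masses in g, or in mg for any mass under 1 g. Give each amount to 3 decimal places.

ammonium nitrate 18.413 g; biotin 6.206 mg; sodium carbonate 13.029 g; EDTA disodium salt 431.550 mg; raffinose 82.200 g; sodium citrate dihydrate 13.974 g

Scale factor relative to 1 L: 4.11.
ammonium nitrate: 4.48 g/L × 4.11 L = 18.413 g
biotin: 1.51 mg/L × 4.11 L = 6.206 mg
sodium carbonate: 3.17 g/L × 4.11 L = 13.029 g
EDTA disodium salt: 0.105 g/L × 4.11 L = 0.43155 g = 431.550 mg
raffinose: 20 g/L × 4.11 L = 82.200 g
sodium citrate dihydrate: 3.4 g/L × 4.11 L = 13.974 g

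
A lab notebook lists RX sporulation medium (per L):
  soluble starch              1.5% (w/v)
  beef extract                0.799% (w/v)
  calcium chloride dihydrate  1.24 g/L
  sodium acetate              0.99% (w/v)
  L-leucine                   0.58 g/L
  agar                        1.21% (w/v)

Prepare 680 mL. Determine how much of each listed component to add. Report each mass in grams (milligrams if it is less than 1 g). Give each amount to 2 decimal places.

soluble starch 10.20 g; beef extract 5.43 g; calcium chloride dihydrate 843.20 mg; sodium acetate 6.73 g; L-leucine 394.40 mg; agar 8.23 g

Working volume: 680 mL = 0.68 L.
soluble starch: 1.5% w/v = 15 g/L → 15 × 0.68 L = 10.20 g
beef extract: 0.799% w/v = 7.99 g/L → 7.99 × 0.68 L = 5.43 g
calcium chloride dihydrate: 1.24 g/L × 0.68 L = 0.8432 g = 843.20 mg
sodium acetate: 0.99 g per 100 mL × 680 mL ÷ 100 = 6.73 g
L-leucine: 0.58 g/L × 0.68 L = 0.3944 g = 394.40 mg
agar: 1.21% w/v = 12.1 g/L → 12.1 × 0.68 L = 8.23 g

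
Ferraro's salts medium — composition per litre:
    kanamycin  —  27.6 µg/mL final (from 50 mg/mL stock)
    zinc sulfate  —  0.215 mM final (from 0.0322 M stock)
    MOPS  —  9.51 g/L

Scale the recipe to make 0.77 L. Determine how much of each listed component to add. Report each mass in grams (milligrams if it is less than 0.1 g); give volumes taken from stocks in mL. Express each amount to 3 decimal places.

Scale factor relative to 1 L: 0.77.
kanamycin: C1V1 = C2V2 → 27.6 µg/mL × 770 mL ÷ 50000 µg/mL = 0.425 mL
zinc sulfate: V = C2·V2/C1 = 0.215 mM × 770 mL ÷ 32.2 mM = 5.141 mL
MOPS: 9.51 g/L × 0.77 L = 7.323 g

kanamycin 0.425 mL; zinc sulfate 5.141 mL; MOPS 7.323 g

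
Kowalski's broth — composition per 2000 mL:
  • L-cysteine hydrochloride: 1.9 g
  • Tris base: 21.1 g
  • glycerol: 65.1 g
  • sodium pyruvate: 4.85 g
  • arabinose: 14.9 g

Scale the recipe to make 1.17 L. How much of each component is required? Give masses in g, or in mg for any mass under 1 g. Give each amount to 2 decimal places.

Scale factor = 1170 mL / 2000 mL = 0.585.
L-cysteine hydrochloride: 1.9 g × (1170 mL / 2000 mL) = 1.11 g
Tris base: 21.1 g × (1170 mL / 2000 mL) = 12.34 g
glycerol: 65.1 g × (1170 mL / 2000 mL) = 38.08 g
sodium pyruvate: 4.85 g × (1170 mL / 2000 mL) = 2.84 g
arabinose: 14.9 g × (1170 mL / 2000 mL) = 8.72 g

L-cysteine hydrochloride 1.11 g; Tris base 12.34 g; glycerol 38.08 g; sodium pyruvate 2.84 g; arabinose 8.72 g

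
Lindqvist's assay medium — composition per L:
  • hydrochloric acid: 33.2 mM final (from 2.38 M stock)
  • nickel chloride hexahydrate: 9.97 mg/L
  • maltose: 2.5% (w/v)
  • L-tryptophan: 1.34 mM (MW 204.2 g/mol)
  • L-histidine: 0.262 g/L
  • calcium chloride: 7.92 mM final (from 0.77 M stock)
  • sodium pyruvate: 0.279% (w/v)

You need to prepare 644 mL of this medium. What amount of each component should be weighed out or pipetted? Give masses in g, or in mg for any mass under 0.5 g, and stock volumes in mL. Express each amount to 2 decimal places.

Working volume: 644 mL = 0.644 L.
hydrochloric acid: dilute stock: 33.2 mM × 644 mL ÷ 2380 mM = 8.98 mL
nickel chloride hexahydrate: 9.97 mg/L × 0.644 L = 6.42 mg
maltose: 2.5 g per 100 mL × 644 mL ÷ 100 = 16.10 g
L-tryptophan: 1.34 mmol/L × 204.2 mg/mmol × 0.644 L = 176.22 mg
L-histidine: 0.262 g/L × 0.644 L = 0.168728 g = 168.73 mg
calcium chloride: dilute stock: 7.92 mM × 644 mL ÷ 770 mM = 6.62 mL
sodium pyruvate: 0.279% w/v = 2.79 g/L → 2.79 × 0.644 L = 1.80 g

hydrochloric acid 8.98 mL; nickel chloride hexahydrate 6.42 mg; maltose 16.10 g; L-tryptophan 176.22 mg; L-histidine 168.73 mg; calcium chloride 6.62 mL; sodium pyruvate 1.80 g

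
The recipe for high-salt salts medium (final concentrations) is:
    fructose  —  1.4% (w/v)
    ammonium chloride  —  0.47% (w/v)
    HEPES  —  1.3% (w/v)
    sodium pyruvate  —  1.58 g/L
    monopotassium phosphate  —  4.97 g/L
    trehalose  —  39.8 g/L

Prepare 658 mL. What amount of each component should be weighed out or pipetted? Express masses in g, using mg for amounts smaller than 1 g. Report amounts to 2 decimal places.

Target volume = 658 mL = 0.658 L.
fructose: 1.4% w/v = 14 g/L → 14 × 0.658 L = 9.21 g
ammonium chloride: 0.47 g per 100 mL × 658 mL ÷ 100 = 3.09 g
HEPES: 1.3% w/v = 13 g/L → 13 × 0.658 L = 8.55 g
sodium pyruvate: 1.58 g/L × 0.658 L = 1.04 g
monopotassium phosphate: 4.97 g/L × 0.658 L = 3.27 g
trehalose: 39.8 g/L × 0.658 L = 26.19 g

fructose 9.21 g; ammonium chloride 3.09 g; HEPES 8.55 g; sodium pyruvate 1.04 g; monopotassium phosphate 3.27 g; trehalose 26.19 g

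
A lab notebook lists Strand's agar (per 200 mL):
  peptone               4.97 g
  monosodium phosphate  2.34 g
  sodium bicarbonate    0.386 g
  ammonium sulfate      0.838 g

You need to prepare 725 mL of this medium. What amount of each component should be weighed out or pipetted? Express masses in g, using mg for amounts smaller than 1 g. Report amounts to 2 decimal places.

Ratio of target to recipe volume: 725 / 200 = 3.625.
peptone: 4.97 g × (725 mL / 200 mL) = 18.02 g
monosodium phosphate: 2.34 g × (725 mL / 200 mL) = 8.48 g
sodium bicarbonate: 0.386 g × (725 mL / 200 mL) = 1.40 g
ammonium sulfate: 0.838 g × (725 mL / 200 mL) = 3.04 g

peptone 18.02 g; monosodium phosphate 8.48 g; sodium bicarbonate 1.40 g; ammonium sulfate 3.04 g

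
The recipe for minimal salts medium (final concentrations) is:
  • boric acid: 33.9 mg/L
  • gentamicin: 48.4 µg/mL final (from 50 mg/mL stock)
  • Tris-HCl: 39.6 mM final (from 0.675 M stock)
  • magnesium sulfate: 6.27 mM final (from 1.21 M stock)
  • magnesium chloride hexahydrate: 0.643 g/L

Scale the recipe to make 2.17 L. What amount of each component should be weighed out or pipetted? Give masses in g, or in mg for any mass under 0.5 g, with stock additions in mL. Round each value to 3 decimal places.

Working volume: 2.17 L.
boric acid: 33.9 mg/L × 2.17 L = 73.563 mg
gentamicin: dilute stock: 48.4 µg/mL × 2170 mL ÷ 50000 µg/mL = 2.101 mL
Tris-HCl: dilute stock: 39.6 mM × 2170 mL ÷ 675 mM = 127.307 mL
magnesium sulfate: V = C2·V2/C1 = 6.27 mM × 2170 mL ÷ 1210 mM = 11.245 mL
magnesium chloride hexahydrate: 0.643 g/L × 2.17 L = 1.395 g

boric acid 73.563 mg; gentamicin 2.101 mL; Tris-HCl 127.307 mL; magnesium sulfate 11.245 mL; magnesium chloride hexahydrate 1.395 g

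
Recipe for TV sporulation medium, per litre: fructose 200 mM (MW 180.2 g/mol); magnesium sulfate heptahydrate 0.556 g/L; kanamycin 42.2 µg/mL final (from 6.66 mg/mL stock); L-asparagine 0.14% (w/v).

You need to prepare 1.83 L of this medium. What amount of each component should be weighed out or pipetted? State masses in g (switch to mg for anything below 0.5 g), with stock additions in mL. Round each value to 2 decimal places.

fructose 65.95 g; magnesium sulfate heptahydrate 1.02 g; kanamycin 11.60 mL; L-asparagine 2.56 g

Scale factor relative to 1 L: 1.83.
fructose: 200 mmol/L × 180.2 g/mol × 1.83 L ÷ 1000 = 65.95 g
magnesium sulfate heptahydrate: 0.556 g/L × 1.83 L = 1.02 g
kanamycin: C1V1 = C2V2 → 42.2 µg/mL × 1830 mL ÷ 6660 µg/mL = 11.60 mL
L-asparagine: 0.14 g per 100 mL × 1830 mL ÷ 100 = 2.56 g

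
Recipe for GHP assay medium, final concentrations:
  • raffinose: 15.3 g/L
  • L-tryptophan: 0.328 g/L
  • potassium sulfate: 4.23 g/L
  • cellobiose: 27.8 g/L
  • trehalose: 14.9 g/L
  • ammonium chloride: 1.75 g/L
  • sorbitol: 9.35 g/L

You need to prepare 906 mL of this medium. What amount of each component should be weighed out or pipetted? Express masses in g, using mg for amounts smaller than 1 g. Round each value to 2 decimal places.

Scale factor relative to 1 L: 0.906.
raffinose: 15.3 g/L × 0.906 L = 13.86 g
L-tryptophan: 0.328 g/L × 0.906 L = 0.297168 g = 297.17 mg
potassium sulfate: 4.23 g/L × 0.906 L = 3.83 g
cellobiose: 27.8 g/L × 0.906 L = 25.19 g
trehalose: 14.9 g/L × 0.906 L = 13.50 g
ammonium chloride: 1.75 g/L × 0.906 L = 1.59 g
sorbitol: 9.35 g/L × 0.906 L = 8.47 g

raffinose 13.86 g; L-tryptophan 297.17 mg; potassium sulfate 3.83 g; cellobiose 25.19 g; trehalose 13.50 g; ammonium chloride 1.59 g; sorbitol 8.47 g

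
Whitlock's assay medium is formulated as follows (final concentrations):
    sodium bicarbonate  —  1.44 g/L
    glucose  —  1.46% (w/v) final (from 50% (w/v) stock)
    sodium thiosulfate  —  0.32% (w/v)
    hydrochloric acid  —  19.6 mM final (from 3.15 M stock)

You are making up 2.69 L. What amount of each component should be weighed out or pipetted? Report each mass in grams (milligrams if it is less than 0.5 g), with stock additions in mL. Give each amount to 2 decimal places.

Working volume: 2.69 L.
sodium bicarbonate: 1.44 g/L × 2.69 L = 3.87 g
glucose: V = C2·V2/C1 = 1.46% ÷ 50% × 2690 mL = 78.55 mL
sodium thiosulfate: 0.32 g per 100 mL × 2690 mL ÷ 100 = 8.61 g
hydrochloric acid: C1V1 = C2V2 → 19.6 mM × 2690 mL ÷ 3150 mM = 16.74 mL

sodium bicarbonate 3.87 g; glucose 78.55 mL; sodium thiosulfate 8.61 g; hydrochloric acid 16.74 mL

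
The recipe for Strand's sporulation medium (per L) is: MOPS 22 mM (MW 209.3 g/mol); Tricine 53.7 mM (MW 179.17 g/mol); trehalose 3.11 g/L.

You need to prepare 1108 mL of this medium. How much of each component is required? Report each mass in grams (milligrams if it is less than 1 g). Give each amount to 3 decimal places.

MOPS 5.102 g; Tricine 10.661 g; trehalose 3.446 g

Scale factor relative to 1 L: 1.108.
MOPS: 22 mmol/L × 209.3 g/mol × 1.108 L ÷ 1000 = 5.102 g
Tricine: 53.7 mmol/L × 179.17 g/mol × 1.108 L ÷ 1000 = 10.661 g
trehalose: 3.11 g/L × 1.108 L = 3.446 g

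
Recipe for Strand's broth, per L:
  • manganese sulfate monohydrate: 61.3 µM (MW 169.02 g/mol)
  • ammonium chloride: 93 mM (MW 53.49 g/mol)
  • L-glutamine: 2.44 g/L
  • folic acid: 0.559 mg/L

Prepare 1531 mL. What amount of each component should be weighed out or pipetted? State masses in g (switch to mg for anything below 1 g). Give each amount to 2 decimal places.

manganese sulfate monohydrate 15.86 mg; ammonium chloride 7.62 g; L-glutamine 3.74 g; folic acid 0.86 mg

Working volume: 1531 mL = 1.531 L.
manganese sulfate monohydrate: 61.3 µmol/L × 169.02 g/mol × 1.531 L ÷ 1000 = 15.86 mg
ammonium chloride: 93 mmol/L × 53.49 g/mol × 1.531 L ÷ 1000 = 7.62 g
L-glutamine: 2.44 g/L × 1.531 L = 3.74 g
folic acid: 0.559 mg/L × 1.531 L = 0.86 mg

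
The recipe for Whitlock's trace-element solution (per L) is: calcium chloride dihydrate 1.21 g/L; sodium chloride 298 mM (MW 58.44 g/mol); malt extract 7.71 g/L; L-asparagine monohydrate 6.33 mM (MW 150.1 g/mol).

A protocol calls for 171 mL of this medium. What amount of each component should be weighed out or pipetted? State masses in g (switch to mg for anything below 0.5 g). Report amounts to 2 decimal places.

Working volume: 171 mL = 0.171 L.
calcium chloride dihydrate: 1.21 g/L × 0.171 L = 0.20691 g = 206.91 mg
sodium chloride: 298 mmol/L × 58.44 g/mol × 0.171 L ÷ 1000 = 2.98 g
malt extract: 7.71 g/L × 0.171 L = 1.32 g
L-asparagine monohydrate: 6.33 mmol/L × 150.1 mg/mmol × 0.171 L = 162.47 mg

calcium chloride dihydrate 206.91 mg; sodium chloride 2.98 g; malt extract 1.32 g; L-asparagine monohydrate 162.47 mg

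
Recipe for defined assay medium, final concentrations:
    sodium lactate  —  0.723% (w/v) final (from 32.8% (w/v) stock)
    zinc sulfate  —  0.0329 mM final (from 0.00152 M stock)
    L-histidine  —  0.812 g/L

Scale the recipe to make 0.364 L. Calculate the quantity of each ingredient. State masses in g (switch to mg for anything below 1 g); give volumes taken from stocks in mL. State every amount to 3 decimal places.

Working volume: 0.364 L.
sodium lactate: V = C2·V2/C1 = 0.723% ÷ 32.8% × 364 mL = 8.024 mL
zinc sulfate: dilute stock: 0.0329 mM × 364 mL ÷ 1.52 mM = 7.879 mL
L-histidine: 0.812 g/L × 0.364 L = 0.295568 g = 295.568 mg

sodium lactate 8.024 mL; zinc sulfate 7.879 mL; L-histidine 295.568 mg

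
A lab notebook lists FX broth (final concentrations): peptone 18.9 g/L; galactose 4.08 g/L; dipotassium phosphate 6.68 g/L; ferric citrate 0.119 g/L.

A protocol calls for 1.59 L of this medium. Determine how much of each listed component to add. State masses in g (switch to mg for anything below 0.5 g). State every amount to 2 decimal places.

peptone 30.05 g; galactose 6.49 g; dipotassium phosphate 10.62 g; ferric citrate 189.21 mg

Scale factor relative to 1 L: 1.59.
peptone: 18.9 g/L × 1.59 L = 30.05 g
galactose: 4.08 g/L × 1.59 L = 6.49 g
dipotassium phosphate: 6.68 g/L × 1.59 L = 10.62 g
ferric citrate: 0.119 g/L × 1.59 L = 0.18921 g = 189.21 mg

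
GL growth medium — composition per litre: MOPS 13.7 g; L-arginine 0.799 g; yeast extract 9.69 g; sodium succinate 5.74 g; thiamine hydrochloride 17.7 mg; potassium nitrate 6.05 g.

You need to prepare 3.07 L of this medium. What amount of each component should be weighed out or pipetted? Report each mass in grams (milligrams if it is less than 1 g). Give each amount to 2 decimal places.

MOPS 42.06 g; L-arginine 2.45 g; yeast extract 29.75 g; sodium succinate 17.62 g; thiamine hydrochloride 54.34 mg; potassium nitrate 18.57 g

Scale factor = 3070 mL / 1000 mL = 3.07.
MOPS: 13.7 g × (3070 mL / 1000 mL) = 42.06 g
L-arginine: 0.799 g × (3070 mL / 1000 mL) = 2.45 g
yeast extract: 9.69 g × (3070 mL / 1000 mL) = 29.75 g
sodium succinate: 5.74 g × (3070 mL / 1000 mL) = 17.62 g
thiamine hydrochloride: 17.7 mg × (3070 mL / 1000 mL) = 54.34 mg
potassium nitrate: 6.05 g × (3070 mL / 1000 mL) = 18.57 g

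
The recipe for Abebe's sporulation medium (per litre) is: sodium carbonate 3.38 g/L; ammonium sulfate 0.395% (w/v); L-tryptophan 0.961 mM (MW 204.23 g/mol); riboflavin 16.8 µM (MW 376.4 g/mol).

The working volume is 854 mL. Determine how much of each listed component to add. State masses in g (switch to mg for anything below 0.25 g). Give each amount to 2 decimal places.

Target volume = 854 mL = 0.854 L.
sodium carbonate: 3.38 g/L × 0.854 L = 2.89 g
ammonium sulfate: 0.395 g per 100 mL × 854 mL ÷ 100 = 3.37 g
L-tryptophan: 0.961 mmol/L × 204.23 mg/mmol × 0.854 L = 167.61 mg
riboflavin: 16.8 µmol/L × 376.4 g/mol × 0.854 L ÷ 1000 = 5.40 mg

sodium carbonate 2.89 g; ammonium sulfate 3.37 g; L-tryptophan 167.61 mg; riboflavin 5.40 mg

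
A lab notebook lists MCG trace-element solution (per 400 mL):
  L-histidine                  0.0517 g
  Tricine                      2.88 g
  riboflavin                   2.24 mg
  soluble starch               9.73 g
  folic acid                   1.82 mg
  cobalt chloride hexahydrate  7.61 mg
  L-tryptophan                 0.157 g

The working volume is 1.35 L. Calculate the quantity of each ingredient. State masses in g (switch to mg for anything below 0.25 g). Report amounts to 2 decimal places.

Scale factor = 1350 mL / 400 mL = 3.375.
L-histidine: 0.0517 g × (1350 mL / 400 mL) = 0.174488 g = 174.49 mg
Tricine: 2.88 g × (1350 mL / 400 mL) = 9.72 g
riboflavin: 2.24 mg × (1350 mL / 400 mL) = 7.56 mg
soluble starch: 9.73 g × (1350 mL / 400 mL) = 32.84 g
folic acid: 1.82 mg × (1350 mL / 400 mL) = 6.14 mg
cobalt chloride hexahydrate: 7.61 mg × (1350 mL / 400 mL) = 25.68 mg
L-tryptophan: 0.157 g × (1350 mL / 400 mL) = 0.53 g

L-histidine 174.49 mg; Tricine 9.72 g; riboflavin 7.56 mg; soluble starch 32.84 g; folic acid 6.14 mg; cobalt chloride hexahydrate 25.68 mg; L-tryptophan 0.53 g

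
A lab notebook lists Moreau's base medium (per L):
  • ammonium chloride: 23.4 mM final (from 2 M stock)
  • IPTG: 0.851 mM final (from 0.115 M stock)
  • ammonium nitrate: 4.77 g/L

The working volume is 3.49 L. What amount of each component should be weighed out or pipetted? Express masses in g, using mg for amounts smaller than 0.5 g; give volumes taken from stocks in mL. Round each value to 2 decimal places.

Scale factor relative to 1 L: 3.49.
ammonium chloride: dilute stock: 23.4 mM × 3490 mL ÷ 2000 mM = 40.83 mL
IPTG: V = C2·V2/C1 = 0.851 mM × 3490 mL ÷ 115 mM = 25.83 mL
ammonium nitrate: 4.77 g/L × 3.49 L = 16.65 g

ammonium chloride 40.83 mL; IPTG 25.83 mL; ammonium nitrate 16.65 g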